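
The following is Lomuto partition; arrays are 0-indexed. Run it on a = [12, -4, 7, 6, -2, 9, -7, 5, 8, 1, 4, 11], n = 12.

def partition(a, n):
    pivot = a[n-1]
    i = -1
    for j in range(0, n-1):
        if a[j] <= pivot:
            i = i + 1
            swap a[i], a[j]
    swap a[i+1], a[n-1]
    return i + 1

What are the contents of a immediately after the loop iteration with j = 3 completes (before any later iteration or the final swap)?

[-4, 7, 6, 12, -2, 9, -7, 5, 8, 1, 4, 11]

pivot=11, i=-1
j=0: 12>11, skip
j=1: -4≤11, i=0, swap(0,1) ⇒ [-4, 12, 7, 6, -2, 9, -7, 5, 8, 1, 4, 11]
j=2: 7≤11, i=1, swap(1,2) ⇒ [-4, 7, 12, 6, -2, 9, -7, 5, 8, 1, 4, 11]
j=3: 6≤11, i=2, swap(2,3) ⇒ [-4, 7, 6, 12, -2, 9, -7, 5, 8, 1, 4, 11]
(after j=3) a = [-4, 7, 6, 12, -2, 9, -7, 5, 8, 1, 4, 11]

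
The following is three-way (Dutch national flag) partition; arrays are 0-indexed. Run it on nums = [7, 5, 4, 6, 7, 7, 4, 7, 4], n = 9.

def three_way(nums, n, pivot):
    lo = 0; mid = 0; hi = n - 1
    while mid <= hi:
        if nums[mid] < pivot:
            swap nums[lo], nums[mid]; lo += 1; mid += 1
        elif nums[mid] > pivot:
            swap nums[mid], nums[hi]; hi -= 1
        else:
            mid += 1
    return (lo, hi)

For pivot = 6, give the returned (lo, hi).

(4, 4)

pivot = 6; lo=0, mid=0, hi=8
nums[mid]=7>6: swap nums[0],nums[8]; hi=7 → [4, 5, 4, 6, 7, 7, 4, 7, 7]
nums[mid]=4<6: swap nums[0],nums[0]; lo=1,mid=1 → [4, 5, 4, 6, 7, 7, 4, 7, 7]
nums[mid]=5<6: swap nums[1],nums[1]; lo=2,mid=2 → [4, 5, 4, 6, 7, 7, 4, 7, 7]
nums[mid]=4<6: swap nums[2],nums[2]; lo=3,mid=3 → [4, 5, 4, 6, 7, 7, 4, 7, 7]
nums[mid]=6=6: mid=4
nums[mid]=7>6: swap nums[4],nums[7]; hi=6 → [4, 5, 4, 6, 7, 7, 4, 7, 7]
nums[mid]=7>6: swap nums[4],nums[6]; hi=5 → [4, 5, 4, 6, 4, 7, 7, 7, 7]
nums[mid]=4<6: swap nums[3],nums[4]; lo=4,mid=5 → [4, 5, 4, 4, 6, 7, 7, 7, 7]
nums[mid]=7>6: swap nums[5],nums[5]; hi=4 → [4, 5, 4, 4, 6, 7, 7, 7, 7]
end: lo=4, hi=4; nums = [4, 5, 4, 4, 6, 7, 7, 7, 7]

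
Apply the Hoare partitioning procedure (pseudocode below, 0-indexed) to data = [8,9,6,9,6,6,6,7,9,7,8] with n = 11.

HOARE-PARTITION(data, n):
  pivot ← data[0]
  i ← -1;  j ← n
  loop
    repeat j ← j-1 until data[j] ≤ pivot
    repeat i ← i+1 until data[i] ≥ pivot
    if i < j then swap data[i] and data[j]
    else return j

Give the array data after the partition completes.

[8,7,6,7,6,6,6,9,9,9,8]

pivot = data[0] = 8; i = -1, j = 11
j→10 (data[10]=8≤8), i→0 (data[0]=8≥8); i<j, swap → [8,9,6,9,6,6,6,7,9,7,8]
j→9 (data[9]=7≤8), i→1 (data[1]=9≥8); i<j, swap → [8,7,6,9,6,6,6,7,9,9,8]
j→7 (data[7]=7≤8), i→3 (data[3]=9≥8); i<j, swap → [8,7,6,7,6,6,6,9,9,9,8]
j→6, i→7; i≥j, return j=6. data = [8,7,6,7,6,6,6,9,9,9,8]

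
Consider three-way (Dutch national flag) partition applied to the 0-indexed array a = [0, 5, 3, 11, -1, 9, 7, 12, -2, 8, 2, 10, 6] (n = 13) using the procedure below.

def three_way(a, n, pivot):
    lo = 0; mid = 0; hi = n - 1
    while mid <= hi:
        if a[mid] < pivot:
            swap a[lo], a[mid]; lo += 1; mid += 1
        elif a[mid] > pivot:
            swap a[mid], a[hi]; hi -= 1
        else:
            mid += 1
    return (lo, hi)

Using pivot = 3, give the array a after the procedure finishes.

lo=0 mid=0 hi=12
0<3: swap(0,0), lo=1 mid=1 ⇒ [0, 5, 3, 11, -1, 9, 7, 12, -2, 8, 2, 10, 6]
5>3: swap(1,12), hi=11 ⇒ [0, 6, 3, 11, -1, 9, 7, 12, -2, 8, 2, 10, 5]
6>3: swap(1,11), hi=10 ⇒ [0, 10, 3, 11, -1, 9, 7, 12, -2, 8, 2, 6, 5]
10>3: swap(1,10), hi=9 ⇒ [0, 2, 3, 11, -1, 9, 7, 12, -2, 8, 10, 6, 5]
2<3: swap(1,1), lo=2 mid=2 ⇒ [0, 2, 3, 11, -1, 9, 7, 12, -2, 8, 10, 6, 5]
3=3: mid=3
11>3: swap(3,9), hi=8 ⇒ [0, 2, 3, 8, -1, 9, 7, 12, -2, 11, 10, 6, 5]
8>3: swap(3,8), hi=7 ⇒ [0, 2, 3, -2, -1, 9, 7, 12, 8, 11, 10, 6, 5]
-2<3: swap(2,3), lo=3 mid=4 ⇒ [0, 2, -2, 3, -1, 9, 7, 12, 8, 11, 10, 6, 5]
-1<3: swap(3,4), lo=4 mid=5 ⇒ [0, 2, -2, -1, 3, 9, 7, 12, 8, 11, 10, 6, 5]
9>3: swap(5,7), hi=6 ⇒ [0, 2, -2, -1, 3, 12, 7, 9, 8, 11, 10, 6, 5]
12>3: swap(5,6), hi=5 ⇒ [0, 2, -2, -1, 3, 7, 12, 9, 8, 11, 10, 6, 5]
7>3: swap(5,5), hi=4 ⇒ [0, 2, -2, -1, 3, 7, 12, 9, 8, 11, 10, 6, 5]
done. lo=4 hi=4; a=[0, 2, -2, -1, 3, 7, 12, 9, 8, 11, 10, 6, 5]

[0, 2, -2, -1, 3, 7, 12, 9, 8, 11, 10, 6, 5]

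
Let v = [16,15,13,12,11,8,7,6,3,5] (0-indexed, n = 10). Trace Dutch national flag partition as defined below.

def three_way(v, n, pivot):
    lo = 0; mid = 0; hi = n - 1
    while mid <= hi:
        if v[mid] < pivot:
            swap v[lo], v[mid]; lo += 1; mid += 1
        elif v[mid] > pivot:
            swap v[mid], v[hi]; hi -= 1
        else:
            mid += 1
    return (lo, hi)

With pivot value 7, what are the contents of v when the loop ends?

lo=0 mid=0 hi=9
16>7: swap(0,9), hi=8 ⇒ [5,15,13,12,11,8,7,6,3,16]
5<7: swap(0,0), lo=1 mid=1 ⇒ [5,15,13,12,11,8,7,6,3,16]
15>7: swap(1,8), hi=7 ⇒ [5,3,13,12,11,8,7,6,15,16]
3<7: swap(1,1), lo=2 mid=2 ⇒ [5,3,13,12,11,8,7,6,15,16]
13>7: swap(2,7), hi=6 ⇒ [5,3,6,12,11,8,7,13,15,16]
6<7: swap(2,2), lo=3 mid=3 ⇒ [5,3,6,12,11,8,7,13,15,16]
12>7: swap(3,6), hi=5 ⇒ [5,3,6,7,11,8,12,13,15,16]
7=7: mid=4
11>7: swap(4,5), hi=4 ⇒ [5,3,6,7,8,11,12,13,15,16]
8>7: swap(4,4), hi=3 ⇒ [5,3,6,7,8,11,12,13,15,16]
done. lo=3 hi=3; v=[5,3,6,7,8,11,12,13,15,16]

[5,3,6,7,8,11,12,13,15,16]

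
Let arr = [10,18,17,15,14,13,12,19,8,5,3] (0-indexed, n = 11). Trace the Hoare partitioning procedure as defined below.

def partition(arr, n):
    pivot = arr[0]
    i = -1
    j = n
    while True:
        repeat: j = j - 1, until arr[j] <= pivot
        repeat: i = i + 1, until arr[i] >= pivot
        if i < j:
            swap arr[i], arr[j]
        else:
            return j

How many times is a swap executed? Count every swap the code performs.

pivot = arr[0] = 10; i = -1, j = 11
j→10 (arr[10]=3≤10), i→0 (arr[0]=10≥10); i<j, swap → [3,18,17,15,14,13,12,19,8,5,10]
j→9 (arr[9]=5≤10), i→1 (arr[1]=18≥10); i<j, swap → [3,5,17,15,14,13,12,19,8,18,10]
j→8 (arr[8]=8≤10), i→2 (arr[2]=17≥10); i<j, swap → [3,5,8,15,14,13,12,19,17,18,10]
j→2, i→3; i≥j, return j=2. arr = [3,5,8,15,14,13,12,19,17,18,10]

3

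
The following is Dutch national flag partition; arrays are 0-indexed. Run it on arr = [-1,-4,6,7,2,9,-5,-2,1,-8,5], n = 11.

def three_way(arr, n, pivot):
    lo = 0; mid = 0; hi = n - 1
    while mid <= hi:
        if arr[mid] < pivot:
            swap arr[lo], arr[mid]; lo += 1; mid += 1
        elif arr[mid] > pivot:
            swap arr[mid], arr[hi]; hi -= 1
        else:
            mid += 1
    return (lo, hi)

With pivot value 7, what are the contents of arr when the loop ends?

pivot = 7; lo=0, mid=0, hi=10
arr[mid]=-1<7: swap arr[0],arr[0]; lo=1,mid=1 → [-1,-4,6,7,2,9,-5,-2,1,-8,5]
arr[mid]=-4<7: swap arr[1],arr[1]; lo=2,mid=2 → [-1,-4,6,7,2,9,-5,-2,1,-8,5]
arr[mid]=6<7: swap arr[2],arr[2]; lo=3,mid=3 → [-1,-4,6,7,2,9,-5,-2,1,-8,5]
arr[mid]=7=7: mid=4
arr[mid]=2<7: swap arr[3],arr[4]; lo=4,mid=5 → [-1,-4,6,2,7,9,-5,-2,1,-8,5]
arr[mid]=9>7: swap arr[5],arr[10]; hi=9 → [-1,-4,6,2,7,5,-5,-2,1,-8,9]
arr[mid]=5<7: swap arr[4],arr[5]; lo=5,mid=6 → [-1,-4,6,2,5,7,-5,-2,1,-8,9]
arr[mid]=-5<7: swap arr[5],arr[6]; lo=6,mid=7 → [-1,-4,6,2,5,-5,7,-2,1,-8,9]
arr[mid]=-2<7: swap arr[6],arr[7]; lo=7,mid=8 → [-1,-4,6,2,5,-5,-2,7,1,-8,9]
arr[mid]=1<7: swap arr[7],arr[8]; lo=8,mid=9 → [-1,-4,6,2,5,-5,-2,1,7,-8,9]
arr[mid]=-8<7: swap arr[8],arr[9]; lo=9,mid=10 → [-1,-4,6,2,5,-5,-2,1,-8,7,9]
end: lo=9, hi=9; arr = [-1,-4,6,2,5,-5,-2,1,-8,7,9]

[-1,-4,6,2,5,-5,-2,1,-8,7,9]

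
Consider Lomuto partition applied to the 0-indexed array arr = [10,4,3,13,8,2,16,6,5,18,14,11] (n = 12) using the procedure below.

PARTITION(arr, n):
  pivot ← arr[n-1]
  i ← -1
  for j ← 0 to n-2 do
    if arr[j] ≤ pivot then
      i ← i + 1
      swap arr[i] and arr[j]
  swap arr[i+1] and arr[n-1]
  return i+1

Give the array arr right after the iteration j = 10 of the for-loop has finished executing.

[10,4,3,8,2,6,5,13,16,18,14,11]

pivot = arr[11] = 11; i = -1
j=0: arr[0]=10 ≤ 11 → i=0, swap arr[0],arr[0] (no change) → [10,4,3,13,8,2,16,6,5,18,14,11]
j=1: arr[1]=4 ≤ 11 → i=1, swap arr[1],arr[1] (no change) → [10,4,3,13,8,2,16,6,5,18,14,11]
j=2: arr[2]=3 ≤ 11 → i=2, swap arr[2],arr[2] (no change) → [10,4,3,13,8,2,16,6,5,18,14,11]
j=3: arr[3]=13 > 11 → no swap
j=4: arr[4]=8 ≤ 11 → i=3, swap arr[3],arr[4] → [10,4,3,8,13,2,16,6,5,18,14,11]
j=5: arr[5]=2 ≤ 11 → i=4, swap arr[4],arr[5] → [10,4,3,8,2,13,16,6,5,18,14,11]
j=6: arr[6]=16 > 11 → no swap
j=7: arr[7]=6 ≤ 11 → i=5, swap arr[5],arr[7] → [10,4,3,8,2,6,16,13,5,18,14,11]
j=8: arr[8]=5 ≤ 11 → i=6, swap arr[6],arr[8] → [10,4,3,8,2,6,5,13,16,18,14,11]
j=9: arr[9]=18 > 11 → no swap
j=10: arr[10]=14 > 11 → no swap
(after j=10) arr = [10,4,3,8,2,6,5,13,16,18,14,11]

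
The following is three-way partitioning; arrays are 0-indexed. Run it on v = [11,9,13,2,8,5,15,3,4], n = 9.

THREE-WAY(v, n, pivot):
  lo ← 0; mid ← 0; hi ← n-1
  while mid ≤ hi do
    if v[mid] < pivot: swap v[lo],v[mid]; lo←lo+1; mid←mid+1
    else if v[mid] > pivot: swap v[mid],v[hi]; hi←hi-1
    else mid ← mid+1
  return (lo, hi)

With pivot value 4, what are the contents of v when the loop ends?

[3,2,4,8,5,15,13,9,11]

lo=0 mid=0 hi=8
11>4: swap(0,8), hi=7 ⇒ [4,9,13,2,8,5,15,3,11]
4=4: mid=1
9>4: swap(1,7), hi=6 ⇒ [4,3,13,2,8,5,15,9,11]
3<4: swap(0,1), lo=1 mid=2 ⇒ [3,4,13,2,8,5,15,9,11]
13>4: swap(2,6), hi=5 ⇒ [3,4,15,2,8,5,13,9,11]
15>4: swap(2,5), hi=4 ⇒ [3,4,5,2,8,15,13,9,11]
5>4: swap(2,4), hi=3 ⇒ [3,4,8,2,5,15,13,9,11]
8>4: swap(2,3), hi=2 ⇒ [3,4,2,8,5,15,13,9,11]
2<4: swap(1,2), lo=2 mid=3 ⇒ [3,2,4,8,5,15,13,9,11]
done. lo=2 hi=2; v=[3,2,4,8,5,15,13,9,11]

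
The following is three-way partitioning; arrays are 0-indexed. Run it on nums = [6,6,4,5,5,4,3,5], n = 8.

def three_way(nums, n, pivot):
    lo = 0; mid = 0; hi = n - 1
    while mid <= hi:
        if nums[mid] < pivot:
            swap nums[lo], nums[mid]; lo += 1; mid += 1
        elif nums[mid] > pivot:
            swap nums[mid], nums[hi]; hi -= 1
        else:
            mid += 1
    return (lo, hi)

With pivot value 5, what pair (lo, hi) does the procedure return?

(3, 5)

pivot = 5; lo=0, mid=0, hi=7
nums[mid]=6>5: swap nums[0],nums[7]; hi=6 → [5,6,4,5,5,4,3,6]
nums[mid]=5=5: mid=1
nums[mid]=6>5: swap nums[1],nums[6]; hi=5 → [5,3,4,5,5,4,6,6]
nums[mid]=3<5: swap nums[0],nums[1]; lo=1,mid=2 → [3,5,4,5,5,4,6,6]
nums[mid]=4<5: swap nums[1],nums[2]; lo=2,mid=3 → [3,4,5,5,5,4,6,6]
nums[mid]=5=5: mid=4
nums[mid]=5=5: mid=5
nums[mid]=4<5: swap nums[2],nums[5]; lo=3,mid=6 → [3,4,4,5,5,5,6,6]
end: lo=3, hi=5; nums = [3,4,4,5,5,5,6,6]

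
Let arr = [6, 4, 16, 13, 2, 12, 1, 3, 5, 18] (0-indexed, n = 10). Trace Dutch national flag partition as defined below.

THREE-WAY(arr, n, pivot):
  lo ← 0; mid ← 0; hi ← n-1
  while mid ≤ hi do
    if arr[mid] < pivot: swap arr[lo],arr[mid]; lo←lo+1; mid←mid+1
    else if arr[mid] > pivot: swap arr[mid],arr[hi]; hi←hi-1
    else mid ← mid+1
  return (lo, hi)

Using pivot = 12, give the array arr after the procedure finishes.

lo=0 mid=0 hi=9
6<12: swap(0,0), lo=1 mid=1 ⇒ [6, 4, 16, 13, 2, 12, 1, 3, 5, 18]
4<12: swap(1,1), lo=2 mid=2 ⇒ [6, 4, 16, 13, 2, 12, 1, 3, 5, 18]
16>12: swap(2,9), hi=8 ⇒ [6, 4, 18, 13, 2, 12, 1, 3, 5, 16]
18>12: swap(2,8), hi=7 ⇒ [6, 4, 5, 13, 2, 12, 1, 3, 18, 16]
5<12: swap(2,2), lo=3 mid=3 ⇒ [6, 4, 5, 13, 2, 12, 1, 3, 18, 16]
13>12: swap(3,7), hi=6 ⇒ [6, 4, 5, 3, 2, 12, 1, 13, 18, 16]
3<12: swap(3,3), lo=4 mid=4 ⇒ [6, 4, 5, 3, 2, 12, 1, 13, 18, 16]
2<12: swap(4,4), lo=5 mid=5 ⇒ [6, 4, 5, 3, 2, 12, 1, 13, 18, 16]
12=12: mid=6
1<12: swap(5,6), lo=6 mid=7 ⇒ [6, 4, 5, 3, 2, 1, 12, 13, 18, 16]
done. lo=6 hi=6; arr=[6, 4, 5, 3, 2, 1, 12, 13, 18, 16]

[6, 4, 5, 3, 2, 1, 12, 13, 18, 16]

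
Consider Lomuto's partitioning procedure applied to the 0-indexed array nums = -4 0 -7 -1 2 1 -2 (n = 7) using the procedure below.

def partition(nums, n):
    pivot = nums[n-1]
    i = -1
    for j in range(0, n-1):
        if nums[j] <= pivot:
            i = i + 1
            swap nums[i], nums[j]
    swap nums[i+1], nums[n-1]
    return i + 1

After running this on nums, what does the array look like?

-4 -7 -2 -1 2 1 0

pivot=-2, i=-1
j=0: -4≤-2, i=0, swap(0,0) ⇒ -4 0 -7 -1 2 1 -2
j=1: 0>-2, skip
j=2: -7≤-2, i=1, swap(1,2) ⇒ -4 -7 0 -1 2 1 -2
j=3: -1>-2, skip
j=4: 2>-2, skip
j=5: 1>-2, skip
swap(2,6) ⇒ -4 -7 -2 -1 2 1 0; return 2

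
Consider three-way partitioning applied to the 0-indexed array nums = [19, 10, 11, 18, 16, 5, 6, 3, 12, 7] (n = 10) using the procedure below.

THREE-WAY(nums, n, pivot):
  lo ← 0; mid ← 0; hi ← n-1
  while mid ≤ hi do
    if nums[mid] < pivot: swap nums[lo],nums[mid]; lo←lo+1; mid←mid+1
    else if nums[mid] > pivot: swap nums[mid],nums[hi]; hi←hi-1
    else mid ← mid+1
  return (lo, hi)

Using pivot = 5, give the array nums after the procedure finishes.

[3, 5, 18, 16, 11, 6, 10, 12, 7, 19]

lo=0 mid=0 hi=9
19>5: swap(0,9), hi=8 ⇒ [7, 10, 11, 18, 16, 5, 6, 3, 12, 19]
7>5: swap(0,8), hi=7 ⇒ [12, 10, 11, 18, 16, 5, 6, 3, 7, 19]
12>5: swap(0,7), hi=6 ⇒ [3, 10, 11, 18, 16, 5, 6, 12, 7, 19]
3<5: swap(0,0), lo=1 mid=1 ⇒ [3, 10, 11, 18, 16, 5, 6, 12, 7, 19]
10>5: swap(1,6), hi=5 ⇒ [3, 6, 11, 18, 16, 5, 10, 12, 7, 19]
6>5: swap(1,5), hi=4 ⇒ [3, 5, 11, 18, 16, 6, 10, 12, 7, 19]
5=5: mid=2
11>5: swap(2,4), hi=3 ⇒ [3, 5, 16, 18, 11, 6, 10, 12, 7, 19]
16>5: swap(2,3), hi=2 ⇒ [3, 5, 18, 16, 11, 6, 10, 12, 7, 19]
18>5: swap(2,2), hi=1 ⇒ [3, 5, 18, 16, 11, 6, 10, 12, 7, 19]
done. lo=1 hi=1; nums=[3, 5, 18, 16, 11, 6, 10, 12, 7, 19]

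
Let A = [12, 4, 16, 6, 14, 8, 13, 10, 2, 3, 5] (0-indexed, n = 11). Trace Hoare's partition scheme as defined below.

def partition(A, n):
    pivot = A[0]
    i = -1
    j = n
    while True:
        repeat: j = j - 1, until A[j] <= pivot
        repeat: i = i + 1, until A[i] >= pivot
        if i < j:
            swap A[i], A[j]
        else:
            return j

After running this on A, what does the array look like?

pivot=12
j stops at 10 (5), i stops at 0 (12); swap ⇒ [5, 4, 16, 6, 14, 8, 13, 10, 2, 3, 12]
j stops at 9 (3), i stops at 2 (16); swap ⇒ [5, 4, 3, 6, 14, 8, 13, 10, 2, 16, 12]
j stops at 8 (2), i stops at 4 (14); swap ⇒ [5, 4, 3, 6, 2, 8, 13, 10, 14, 16, 12]
j stops at 7 (10), i stops at 6 (13); swap ⇒ [5, 4, 3, 6, 2, 8, 10, 13, 14, 16, 12]
j stops at 6, i stops at 7; i≥j ⇒ return 6. A=[5, 4, 3, 6, 2, 8, 10, 13, 14, 16, 12]

[5, 4, 3, 6, 2, 8, 10, 13, 14, 16, 12]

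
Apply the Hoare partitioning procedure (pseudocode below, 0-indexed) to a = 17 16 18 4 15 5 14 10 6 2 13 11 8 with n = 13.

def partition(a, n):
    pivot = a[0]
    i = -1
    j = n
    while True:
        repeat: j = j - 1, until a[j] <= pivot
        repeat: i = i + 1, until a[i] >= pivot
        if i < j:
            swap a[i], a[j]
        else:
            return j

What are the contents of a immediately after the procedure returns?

8 16 11 4 15 5 14 10 6 2 13 18 17

pivot=17
j stops at 12 (8), i stops at 0 (17); swap ⇒ 8 16 18 4 15 5 14 10 6 2 13 11 17
j stops at 11 (11), i stops at 2 (18); swap ⇒ 8 16 11 4 15 5 14 10 6 2 13 18 17
j stops at 10, i stops at 11; i≥j ⇒ return 10. a=8 16 11 4 15 5 14 10 6 2 13 18 17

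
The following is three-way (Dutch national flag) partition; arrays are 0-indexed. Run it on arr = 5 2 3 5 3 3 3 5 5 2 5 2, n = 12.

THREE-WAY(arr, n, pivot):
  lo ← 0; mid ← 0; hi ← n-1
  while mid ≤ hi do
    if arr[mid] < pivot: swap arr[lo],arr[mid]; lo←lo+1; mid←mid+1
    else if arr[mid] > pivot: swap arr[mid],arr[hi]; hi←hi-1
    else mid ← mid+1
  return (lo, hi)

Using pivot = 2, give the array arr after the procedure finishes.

pivot = 2; lo=0, mid=0, hi=11
arr[mid]=5>2: swap arr[0],arr[11]; hi=10 → 2 2 3 5 3 3 3 5 5 2 5 5
arr[mid]=2=2: mid=1
arr[mid]=2=2: mid=2
arr[mid]=3>2: swap arr[2],arr[10]; hi=9 → 2 2 5 5 3 3 3 5 5 2 3 5
arr[mid]=5>2: swap arr[2],arr[9]; hi=8 → 2 2 2 5 3 3 3 5 5 5 3 5
arr[mid]=2=2: mid=3
arr[mid]=5>2: swap arr[3],arr[8]; hi=7 → 2 2 2 5 3 3 3 5 5 5 3 5
arr[mid]=5>2: swap arr[3],arr[7]; hi=6 → 2 2 2 5 3 3 3 5 5 5 3 5
arr[mid]=5>2: swap arr[3],arr[6]; hi=5 → 2 2 2 3 3 3 5 5 5 5 3 5
arr[mid]=3>2: swap arr[3],arr[5]; hi=4 → 2 2 2 3 3 3 5 5 5 5 3 5
arr[mid]=3>2: swap arr[3],arr[4]; hi=3 → 2 2 2 3 3 3 5 5 5 5 3 5
arr[mid]=3>2: swap arr[3],arr[3]; hi=2 → 2 2 2 3 3 3 5 5 5 5 3 5
end: lo=0, hi=2; arr = 2 2 2 3 3 3 5 5 5 5 3 5

2 2 2 3 3 3 5 5 5 5 3 5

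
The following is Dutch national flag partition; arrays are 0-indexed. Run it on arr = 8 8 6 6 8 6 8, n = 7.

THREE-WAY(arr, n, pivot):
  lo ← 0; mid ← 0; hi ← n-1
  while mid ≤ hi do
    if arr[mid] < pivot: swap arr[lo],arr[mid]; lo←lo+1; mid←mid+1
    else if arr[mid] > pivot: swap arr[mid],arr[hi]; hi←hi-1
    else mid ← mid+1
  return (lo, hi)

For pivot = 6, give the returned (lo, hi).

pivot = 6; lo=0, mid=0, hi=6
arr[mid]=8>6: swap arr[0],arr[6]; hi=5 → 8 8 6 6 8 6 8
arr[mid]=8>6: swap arr[0],arr[5]; hi=4 → 6 8 6 6 8 8 8
arr[mid]=6=6: mid=1
arr[mid]=8>6: swap arr[1],arr[4]; hi=3 → 6 8 6 6 8 8 8
arr[mid]=8>6: swap arr[1],arr[3]; hi=2 → 6 6 6 8 8 8 8
arr[mid]=6=6: mid=2
arr[mid]=6=6: mid=3
end: lo=0, hi=2; arr = 6 6 6 8 8 8 8

(0, 2)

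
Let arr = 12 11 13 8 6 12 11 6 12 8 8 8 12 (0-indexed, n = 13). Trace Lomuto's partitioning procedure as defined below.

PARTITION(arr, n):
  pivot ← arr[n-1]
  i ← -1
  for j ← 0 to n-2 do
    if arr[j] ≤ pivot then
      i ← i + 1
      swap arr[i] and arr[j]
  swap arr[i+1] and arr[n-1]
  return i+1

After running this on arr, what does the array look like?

12 11 8 6 12 11 6 12 8 8 8 12 13

pivot = arr[12] = 12; i = -1
j=0: arr[0]=12 ≤ 12 → i=0, swap arr[0],arr[0] (no change) → 12 11 13 8 6 12 11 6 12 8 8 8 12
j=1: arr[1]=11 ≤ 12 → i=1, swap arr[1],arr[1] (no change) → 12 11 13 8 6 12 11 6 12 8 8 8 12
j=2: arr[2]=13 > 12 → no swap
j=3: arr[3]=8 ≤ 12 → i=2, swap arr[2],arr[3] → 12 11 8 13 6 12 11 6 12 8 8 8 12
j=4: arr[4]=6 ≤ 12 → i=3, swap arr[3],arr[4] → 12 11 8 6 13 12 11 6 12 8 8 8 12
j=5: arr[5]=12 ≤ 12 → i=4, swap arr[4],arr[5] → 12 11 8 6 12 13 11 6 12 8 8 8 12
j=6: arr[6]=11 ≤ 12 → i=5, swap arr[5],arr[6] → 12 11 8 6 12 11 13 6 12 8 8 8 12
j=7: arr[7]=6 ≤ 12 → i=6, swap arr[6],arr[7] → 12 11 8 6 12 11 6 13 12 8 8 8 12
j=8: arr[8]=12 ≤ 12 → i=7, swap arr[7],arr[8] → 12 11 8 6 12 11 6 12 13 8 8 8 12
j=9: arr[9]=8 ≤ 12 → i=8, swap arr[8],arr[9] → 12 11 8 6 12 11 6 12 8 13 8 8 12
j=10: arr[10]=8 ≤ 12 → i=9, swap arr[9],arr[10] → 12 11 8 6 12 11 6 12 8 8 13 8 12
j=11: arr[11]=8 ≤ 12 → i=10, swap arr[10],arr[11] → 12 11 8 6 12 11 6 12 8 8 8 13 12
final swap arr[11],arr[12] → 12 11 8 6 12 11 6 12 8 8 8 12 13; return 11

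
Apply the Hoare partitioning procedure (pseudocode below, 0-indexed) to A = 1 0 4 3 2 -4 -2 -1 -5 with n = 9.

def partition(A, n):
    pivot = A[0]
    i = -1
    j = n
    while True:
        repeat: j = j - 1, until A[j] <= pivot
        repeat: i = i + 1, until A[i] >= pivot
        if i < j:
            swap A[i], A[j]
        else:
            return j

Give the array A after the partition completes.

pivot = A[0] = 1; i = -1, j = 9
j→8 (A[8]=-5≤1), i→0 (A[0]=1≥1); i<j, swap → -5 0 4 3 2 -4 -2 -1 1
j→7 (A[7]=-1≤1), i→2 (A[2]=4≥1); i<j, swap → -5 0 -1 3 2 -4 -2 4 1
j→6 (A[6]=-2≤1), i→3 (A[3]=3≥1); i<j, swap → -5 0 -1 -2 2 -4 3 4 1
j→5 (A[5]=-4≤1), i→4 (A[4]=2≥1); i<j, swap → -5 0 -1 -2 -4 2 3 4 1
j→4, i→5; i≥j, return j=4. A = -5 0 -1 -2 -4 2 3 4 1

-5 0 -1 -2 -4 2 3 4 1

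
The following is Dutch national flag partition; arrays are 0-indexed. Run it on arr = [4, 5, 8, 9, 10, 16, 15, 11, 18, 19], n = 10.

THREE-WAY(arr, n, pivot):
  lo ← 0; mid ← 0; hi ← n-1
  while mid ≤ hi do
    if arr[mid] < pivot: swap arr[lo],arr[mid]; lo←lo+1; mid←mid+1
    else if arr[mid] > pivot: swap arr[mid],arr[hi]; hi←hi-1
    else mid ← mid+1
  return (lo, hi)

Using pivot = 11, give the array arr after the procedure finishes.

[4, 5, 8, 9, 10, 11, 15, 18, 19, 16]

lo=0 mid=0 hi=9
4<11: swap(0,0), lo=1 mid=1 ⇒ [4, 5, 8, 9, 10, 16, 15, 11, 18, 19]
5<11: swap(1,1), lo=2 mid=2 ⇒ [4, 5, 8, 9, 10, 16, 15, 11, 18, 19]
8<11: swap(2,2), lo=3 mid=3 ⇒ [4, 5, 8, 9, 10, 16, 15, 11, 18, 19]
9<11: swap(3,3), lo=4 mid=4 ⇒ [4, 5, 8, 9, 10, 16, 15, 11, 18, 19]
10<11: swap(4,4), lo=5 mid=5 ⇒ [4, 5, 8, 9, 10, 16, 15, 11, 18, 19]
16>11: swap(5,9), hi=8 ⇒ [4, 5, 8, 9, 10, 19, 15, 11, 18, 16]
19>11: swap(5,8), hi=7 ⇒ [4, 5, 8, 9, 10, 18, 15, 11, 19, 16]
18>11: swap(5,7), hi=6 ⇒ [4, 5, 8, 9, 10, 11, 15, 18, 19, 16]
11=11: mid=6
15>11: swap(6,6), hi=5 ⇒ [4, 5, 8, 9, 10, 11, 15, 18, 19, 16]
done. lo=5 hi=5; arr=[4, 5, 8, 9, 10, 11, 15, 18, 19, 16]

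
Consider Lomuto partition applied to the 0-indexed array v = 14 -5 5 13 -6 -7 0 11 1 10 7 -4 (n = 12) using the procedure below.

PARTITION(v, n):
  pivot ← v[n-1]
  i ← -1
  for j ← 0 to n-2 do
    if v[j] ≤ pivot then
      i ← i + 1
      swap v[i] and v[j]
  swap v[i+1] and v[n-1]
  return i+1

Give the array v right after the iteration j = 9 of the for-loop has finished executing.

pivot = v[11] = -4; i = -1
j=0: v[0]=14 > -4 → no swap
j=1: v[1]=-5 ≤ -4 → i=0, swap v[0],v[1] → -5 14 5 13 -6 -7 0 11 1 10 7 -4
j=2: v[2]=5 > -4 → no swap
j=3: v[3]=13 > -4 → no swap
j=4: v[4]=-6 ≤ -4 → i=1, swap v[1],v[4] → -5 -6 5 13 14 -7 0 11 1 10 7 -4
j=5: v[5]=-7 ≤ -4 → i=2, swap v[2],v[5] → -5 -6 -7 13 14 5 0 11 1 10 7 -4
j=6: v[6]=0 > -4 → no swap
j=7: v[7]=11 > -4 → no swap
j=8: v[8]=1 > -4 → no swap
j=9: v[9]=10 > -4 → no swap
(after j=9) v = -5 -6 -7 13 14 5 0 11 1 10 7 -4

-5 -6 -7 13 14 5 0 11 1 10 7 -4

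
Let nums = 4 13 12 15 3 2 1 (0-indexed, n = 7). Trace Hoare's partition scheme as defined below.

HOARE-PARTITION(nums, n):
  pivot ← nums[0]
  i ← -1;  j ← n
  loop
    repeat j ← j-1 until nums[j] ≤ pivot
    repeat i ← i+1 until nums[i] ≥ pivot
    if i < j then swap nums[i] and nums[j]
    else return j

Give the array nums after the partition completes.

1 2 3 15 12 13 4

pivot=4
j stops at 6 (1), i stops at 0 (4); swap ⇒ 1 13 12 15 3 2 4
j stops at 5 (2), i stops at 1 (13); swap ⇒ 1 2 12 15 3 13 4
j stops at 4 (3), i stops at 2 (12); swap ⇒ 1 2 3 15 12 13 4
j stops at 2, i stops at 3; i≥j ⇒ return 2. nums=1 2 3 15 12 13 4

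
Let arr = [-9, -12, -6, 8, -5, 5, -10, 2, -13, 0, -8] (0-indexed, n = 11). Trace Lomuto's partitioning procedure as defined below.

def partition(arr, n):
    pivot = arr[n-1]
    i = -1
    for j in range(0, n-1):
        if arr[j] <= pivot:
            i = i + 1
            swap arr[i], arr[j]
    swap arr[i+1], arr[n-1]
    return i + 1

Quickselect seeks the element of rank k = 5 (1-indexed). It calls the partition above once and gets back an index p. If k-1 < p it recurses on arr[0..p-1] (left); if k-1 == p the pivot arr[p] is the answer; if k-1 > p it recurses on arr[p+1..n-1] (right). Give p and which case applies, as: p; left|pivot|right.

4; pivot

pivot = arr[10] = -8; i = -1
j=0: arr[0]=-9 ≤ -8 → i=0, swap arr[0],arr[0] (no change) → [-9, -12, -6, 8, -5, 5, -10, 2, -13, 0, -8]
j=1: arr[1]=-12 ≤ -8 → i=1, swap arr[1],arr[1] (no change) → [-9, -12, -6, 8, -5, 5, -10, 2, -13, 0, -8]
j=2: arr[2]=-6 > -8 → no swap
j=3: arr[3]=8 > -8 → no swap
j=4: arr[4]=-5 > -8 → no swap
j=5: arr[5]=5 > -8 → no swap
j=6: arr[6]=-10 ≤ -8 → i=2, swap arr[2],arr[6] → [-9, -12, -10, 8, -5, 5, -6, 2, -13, 0, -8]
j=7: arr[7]=2 > -8 → no swap
j=8: arr[8]=-13 ≤ -8 → i=3, swap arr[3],arr[8] → [-9, -12, -10, -13, -5, 5, -6, 2, 8, 0, -8]
j=9: arr[9]=0 > -8 → no swap
final swap arr[4],arr[10] → [-9, -12, -10, -13, -8, 5, -6, 2, 8, 0, -5]; return 4
p = 4; k-1 = 4 == 4 ⇒ pivot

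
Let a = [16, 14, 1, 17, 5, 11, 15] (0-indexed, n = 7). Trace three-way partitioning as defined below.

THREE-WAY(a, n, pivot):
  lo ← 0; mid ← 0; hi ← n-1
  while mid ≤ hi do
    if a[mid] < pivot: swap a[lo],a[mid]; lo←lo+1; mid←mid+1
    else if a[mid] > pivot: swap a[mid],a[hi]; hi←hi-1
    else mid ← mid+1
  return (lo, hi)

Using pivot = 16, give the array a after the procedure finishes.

lo=0 mid=0 hi=6
16=16: mid=1
14<16: swap(0,1), lo=1 mid=2 ⇒ [14, 16, 1, 17, 5, 11, 15]
1<16: swap(1,2), lo=2 mid=3 ⇒ [14, 1, 16, 17, 5, 11, 15]
17>16: swap(3,6), hi=5 ⇒ [14, 1, 16, 15, 5, 11, 17]
15<16: swap(2,3), lo=3 mid=4 ⇒ [14, 1, 15, 16, 5, 11, 17]
5<16: swap(3,4), lo=4 mid=5 ⇒ [14, 1, 15, 5, 16, 11, 17]
11<16: swap(4,5), lo=5 mid=6 ⇒ [14, 1, 15, 5, 11, 16, 17]
done. lo=5 hi=5; a=[14, 1, 15, 5, 11, 16, 17]

[14, 1, 15, 5, 11, 16, 17]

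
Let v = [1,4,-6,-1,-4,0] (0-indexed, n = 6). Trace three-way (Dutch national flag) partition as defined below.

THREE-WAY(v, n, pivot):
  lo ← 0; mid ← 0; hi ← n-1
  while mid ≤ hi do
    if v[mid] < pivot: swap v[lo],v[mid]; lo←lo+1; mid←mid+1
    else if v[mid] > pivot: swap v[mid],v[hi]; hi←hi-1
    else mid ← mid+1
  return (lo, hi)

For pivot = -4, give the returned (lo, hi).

(1, 1)

lo=0 mid=0 hi=5
1>-4: swap(0,5), hi=4 ⇒ [0,4,-6,-1,-4,1]
0>-4: swap(0,4), hi=3 ⇒ [-4,4,-6,-1,0,1]
-4=-4: mid=1
4>-4: swap(1,3), hi=2 ⇒ [-4,-1,-6,4,0,1]
-1>-4: swap(1,2), hi=1 ⇒ [-4,-6,-1,4,0,1]
-6<-4: swap(0,1), lo=1 mid=2 ⇒ [-6,-4,-1,4,0,1]
done. lo=1 hi=1; v=[-6,-4,-1,4,0,1]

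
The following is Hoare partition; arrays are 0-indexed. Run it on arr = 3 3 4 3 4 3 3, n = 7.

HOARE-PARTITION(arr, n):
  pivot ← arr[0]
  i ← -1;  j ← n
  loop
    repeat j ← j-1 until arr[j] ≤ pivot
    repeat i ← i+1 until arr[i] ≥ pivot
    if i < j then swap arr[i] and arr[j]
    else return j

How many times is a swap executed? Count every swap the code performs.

pivot = arr[0] = 3; i = -1, j = 7
j→6 (arr[6]=3≤3), i→0 (arr[0]=3≥3); i<j, swap → 3 3 4 3 4 3 3
j→5 (arr[5]=3≤3), i→1 (arr[1]=3≥3); i<j, swap → 3 3 4 3 4 3 3
j→3 (arr[3]=3≤3), i→2 (arr[2]=4≥3); i<j, swap → 3 3 3 4 4 3 3
j→2, i→3; i≥j, return j=2. arr = 3 3 3 4 4 3 3

3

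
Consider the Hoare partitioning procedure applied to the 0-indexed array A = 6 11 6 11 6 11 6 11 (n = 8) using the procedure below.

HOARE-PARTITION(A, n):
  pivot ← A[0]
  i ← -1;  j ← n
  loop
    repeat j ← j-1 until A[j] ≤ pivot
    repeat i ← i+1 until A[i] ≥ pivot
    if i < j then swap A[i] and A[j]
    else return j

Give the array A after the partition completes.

6 6 6 11 11 11 6 11

pivot=6
j stops at 6 (6), i stops at 0 (6); swap ⇒ 6 11 6 11 6 11 6 11
j stops at 4 (6), i stops at 1 (11); swap ⇒ 6 6 6 11 11 11 6 11
j stops at 2, i stops at 2; i≥j ⇒ return 2. A=6 6 6 11 11 11 6 11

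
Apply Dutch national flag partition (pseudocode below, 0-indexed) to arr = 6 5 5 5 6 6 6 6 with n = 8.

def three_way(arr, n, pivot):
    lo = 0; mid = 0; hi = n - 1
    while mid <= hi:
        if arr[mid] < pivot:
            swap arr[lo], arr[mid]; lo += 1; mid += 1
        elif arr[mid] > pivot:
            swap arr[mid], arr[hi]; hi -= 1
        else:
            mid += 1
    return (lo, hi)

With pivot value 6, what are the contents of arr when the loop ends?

5 5 5 6 6 6 6 6

pivot = 6; lo=0, mid=0, hi=7
arr[mid]=6=6: mid=1
arr[mid]=5<6: swap arr[0],arr[1]; lo=1,mid=2 → 5 6 5 5 6 6 6 6
arr[mid]=5<6: swap arr[1],arr[2]; lo=2,mid=3 → 5 5 6 5 6 6 6 6
arr[mid]=5<6: swap arr[2],arr[3]; lo=3,mid=4 → 5 5 5 6 6 6 6 6
arr[mid]=6=6: mid=5
arr[mid]=6=6: mid=6
arr[mid]=6=6: mid=7
arr[mid]=6=6: mid=8
end: lo=3, hi=7; arr = 5 5 5 6 6 6 6 6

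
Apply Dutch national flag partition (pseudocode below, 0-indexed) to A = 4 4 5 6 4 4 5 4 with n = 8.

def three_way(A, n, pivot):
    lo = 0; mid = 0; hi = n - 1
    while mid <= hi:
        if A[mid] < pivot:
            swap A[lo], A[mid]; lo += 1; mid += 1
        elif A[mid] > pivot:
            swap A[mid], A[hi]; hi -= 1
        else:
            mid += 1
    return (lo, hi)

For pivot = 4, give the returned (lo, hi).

(0, 4)

pivot = 4; lo=0, mid=0, hi=7
A[mid]=4=4: mid=1
A[mid]=4=4: mid=2
A[mid]=5>4: swap A[2],A[7]; hi=6 → 4 4 4 6 4 4 5 5
A[mid]=4=4: mid=3
A[mid]=6>4: swap A[3],A[6]; hi=5 → 4 4 4 5 4 4 6 5
A[mid]=5>4: swap A[3],A[5]; hi=4 → 4 4 4 4 4 5 6 5
A[mid]=4=4: mid=4
A[mid]=4=4: mid=5
end: lo=0, hi=4; A = 4 4 4 4 4 5 6 5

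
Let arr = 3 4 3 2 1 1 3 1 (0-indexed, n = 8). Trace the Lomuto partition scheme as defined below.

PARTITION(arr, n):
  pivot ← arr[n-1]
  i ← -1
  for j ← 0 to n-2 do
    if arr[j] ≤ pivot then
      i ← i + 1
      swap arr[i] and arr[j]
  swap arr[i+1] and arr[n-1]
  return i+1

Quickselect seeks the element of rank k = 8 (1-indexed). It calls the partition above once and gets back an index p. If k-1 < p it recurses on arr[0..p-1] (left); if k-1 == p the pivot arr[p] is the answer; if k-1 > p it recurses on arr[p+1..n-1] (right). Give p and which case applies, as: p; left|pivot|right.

2; right

pivot = arr[7] = 1; i = -1
j=0: arr[0]=3 > 1 → no swap
j=1: arr[1]=4 > 1 → no swap
j=2: arr[2]=3 > 1 → no swap
j=3: arr[3]=2 > 1 → no swap
j=4: arr[4]=1 ≤ 1 → i=0, swap arr[0],arr[4] → 1 4 3 2 3 1 3 1
j=5: arr[5]=1 ≤ 1 → i=1, swap arr[1],arr[5] → 1 1 3 2 3 4 3 1
j=6: arr[6]=3 > 1 → no swap
final swap arr[2],arr[7] → 1 1 1 2 3 4 3 3; return 2
p = 2; k-1 = 7 > 2 ⇒ right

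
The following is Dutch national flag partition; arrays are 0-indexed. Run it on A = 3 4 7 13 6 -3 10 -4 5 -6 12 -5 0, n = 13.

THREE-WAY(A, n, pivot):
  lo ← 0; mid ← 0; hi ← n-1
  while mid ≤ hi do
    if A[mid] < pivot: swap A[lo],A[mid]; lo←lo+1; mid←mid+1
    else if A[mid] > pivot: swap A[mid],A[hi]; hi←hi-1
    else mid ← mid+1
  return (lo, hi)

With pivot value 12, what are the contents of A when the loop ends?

pivot = 12; lo=0, mid=0, hi=12
A[mid]=3<12: swap A[0],A[0]; lo=1,mid=1 → 3 4 7 13 6 -3 10 -4 5 -6 12 -5 0
A[mid]=4<12: swap A[1],A[1]; lo=2,mid=2 → 3 4 7 13 6 -3 10 -4 5 -6 12 -5 0
A[mid]=7<12: swap A[2],A[2]; lo=3,mid=3 → 3 4 7 13 6 -3 10 -4 5 -6 12 -5 0
A[mid]=13>12: swap A[3],A[12]; hi=11 → 3 4 7 0 6 -3 10 -4 5 -6 12 -5 13
A[mid]=0<12: swap A[3],A[3]; lo=4,mid=4 → 3 4 7 0 6 -3 10 -4 5 -6 12 -5 13
A[mid]=6<12: swap A[4],A[4]; lo=5,mid=5 → 3 4 7 0 6 -3 10 -4 5 -6 12 -5 13
A[mid]=-3<12: swap A[5],A[5]; lo=6,mid=6 → 3 4 7 0 6 -3 10 -4 5 -6 12 -5 13
A[mid]=10<12: swap A[6],A[6]; lo=7,mid=7 → 3 4 7 0 6 -3 10 -4 5 -6 12 -5 13
A[mid]=-4<12: swap A[7],A[7]; lo=8,mid=8 → 3 4 7 0 6 -3 10 -4 5 -6 12 -5 13
A[mid]=5<12: swap A[8],A[8]; lo=9,mid=9 → 3 4 7 0 6 -3 10 -4 5 -6 12 -5 13
A[mid]=-6<12: swap A[9],A[9]; lo=10,mid=10 → 3 4 7 0 6 -3 10 -4 5 -6 12 -5 13
A[mid]=12=12: mid=11
A[mid]=-5<12: swap A[10],A[11]; lo=11,mid=12 → 3 4 7 0 6 -3 10 -4 5 -6 -5 12 13
end: lo=11, hi=11; A = 3 4 7 0 6 -3 10 -4 5 -6 -5 12 13

3 4 7 0 6 -3 10 -4 5 -6 -5 12 13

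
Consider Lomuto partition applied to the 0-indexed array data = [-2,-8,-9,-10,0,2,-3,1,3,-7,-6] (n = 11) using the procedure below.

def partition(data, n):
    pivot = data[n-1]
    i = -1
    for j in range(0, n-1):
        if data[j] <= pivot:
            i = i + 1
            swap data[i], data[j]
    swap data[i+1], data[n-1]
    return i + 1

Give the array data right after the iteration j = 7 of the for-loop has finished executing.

[-8,-9,-10,-2,0,2,-3,1,3,-7,-6]

pivot = data[10] = -6; i = -1
j=0: data[0]=-2 > -6 → no swap
j=1: data[1]=-8 ≤ -6 → i=0, swap data[0],data[1] → [-8,-2,-9,-10,0,2,-3,1,3,-7,-6]
j=2: data[2]=-9 ≤ -6 → i=1, swap data[1],data[2] → [-8,-9,-2,-10,0,2,-3,1,3,-7,-6]
j=3: data[3]=-10 ≤ -6 → i=2, swap data[2],data[3] → [-8,-9,-10,-2,0,2,-3,1,3,-7,-6]
j=4: data[4]=0 > -6 → no swap
j=5: data[5]=2 > -6 → no swap
j=6: data[6]=-3 > -6 → no swap
j=7: data[7]=1 > -6 → no swap
(after j=7) data = [-8,-9,-10,-2,0,2,-3,1,3,-7,-6]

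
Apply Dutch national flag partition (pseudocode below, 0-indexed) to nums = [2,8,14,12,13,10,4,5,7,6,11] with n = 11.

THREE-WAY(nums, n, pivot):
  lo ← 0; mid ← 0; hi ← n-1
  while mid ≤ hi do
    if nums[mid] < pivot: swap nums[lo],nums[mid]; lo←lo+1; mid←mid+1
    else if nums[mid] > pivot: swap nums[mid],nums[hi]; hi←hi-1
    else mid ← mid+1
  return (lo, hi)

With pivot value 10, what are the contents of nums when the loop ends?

[2,8,6,7,5,4,10,13,12,11,14]

pivot = 10; lo=0, mid=0, hi=10
nums[mid]=2<10: swap nums[0],nums[0]; lo=1,mid=1 → [2,8,14,12,13,10,4,5,7,6,11]
nums[mid]=8<10: swap nums[1],nums[1]; lo=2,mid=2 → [2,8,14,12,13,10,4,5,7,6,11]
nums[mid]=14>10: swap nums[2],nums[10]; hi=9 → [2,8,11,12,13,10,4,5,7,6,14]
nums[mid]=11>10: swap nums[2],nums[9]; hi=8 → [2,8,6,12,13,10,4,5,7,11,14]
nums[mid]=6<10: swap nums[2],nums[2]; lo=3,mid=3 → [2,8,6,12,13,10,4,5,7,11,14]
nums[mid]=12>10: swap nums[3],nums[8]; hi=7 → [2,8,6,7,13,10,4,5,12,11,14]
nums[mid]=7<10: swap nums[3],nums[3]; lo=4,mid=4 → [2,8,6,7,13,10,4,5,12,11,14]
nums[mid]=13>10: swap nums[4],nums[7]; hi=6 → [2,8,6,7,5,10,4,13,12,11,14]
nums[mid]=5<10: swap nums[4],nums[4]; lo=5,mid=5 → [2,8,6,7,5,10,4,13,12,11,14]
nums[mid]=10=10: mid=6
nums[mid]=4<10: swap nums[5],nums[6]; lo=6,mid=7 → [2,8,6,7,5,4,10,13,12,11,14]
end: lo=6, hi=6; nums = [2,8,6,7,5,4,10,13,12,11,14]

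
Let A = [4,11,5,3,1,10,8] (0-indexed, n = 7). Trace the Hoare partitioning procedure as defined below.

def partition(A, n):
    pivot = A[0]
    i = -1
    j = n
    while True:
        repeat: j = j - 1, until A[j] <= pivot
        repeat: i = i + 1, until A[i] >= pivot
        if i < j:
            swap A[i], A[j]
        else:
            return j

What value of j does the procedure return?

1

pivot = A[0] = 4; i = -1, j = 7
j→4 (A[4]=1≤4), i→0 (A[0]=4≥4); i<j, swap → [1,11,5,3,4,10,8]
j→3 (A[3]=3≤4), i→1 (A[1]=11≥4); i<j, swap → [1,3,5,11,4,10,8]
j→1, i→2; i≥j, return j=1. A = [1,3,5,11,4,10,8]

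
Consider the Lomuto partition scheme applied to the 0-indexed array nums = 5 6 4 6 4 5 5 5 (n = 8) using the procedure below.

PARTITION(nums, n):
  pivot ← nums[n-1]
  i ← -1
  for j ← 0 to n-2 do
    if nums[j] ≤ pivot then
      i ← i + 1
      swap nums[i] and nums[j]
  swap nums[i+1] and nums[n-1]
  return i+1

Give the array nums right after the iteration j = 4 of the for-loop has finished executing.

pivot=5, i=-1
j=0: 5≤5, i=0, swap(0,0) ⇒ 5 6 4 6 4 5 5 5
j=1: 6>5, skip
j=2: 4≤5, i=1, swap(1,2) ⇒ 5 4 6 6 4 5 5 5
j=3: 6>5, skip
j=4: 4≤5, i=2, swap(2,4) ⇒ 5 4 4 6 6 5 5 5
(after j=4) nums = 5 4 4 6 6 5 5 5

5 4 4 6 6 5 5 5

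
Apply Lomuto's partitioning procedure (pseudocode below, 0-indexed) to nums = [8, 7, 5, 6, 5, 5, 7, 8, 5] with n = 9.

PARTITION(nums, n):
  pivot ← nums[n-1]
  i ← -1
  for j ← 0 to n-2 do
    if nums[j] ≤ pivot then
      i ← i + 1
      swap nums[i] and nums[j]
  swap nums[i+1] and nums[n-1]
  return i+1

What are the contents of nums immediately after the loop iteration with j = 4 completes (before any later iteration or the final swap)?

[5, 5, 8, 6, 7, 5, 7, 8, 5]

pivot = nums[8] = 5; i = -1
j=0: nums[0]=8 > 5 → no swap
j=1: nums[1]=7 > 5 → no swap
j=2: nums[2]=5 ≤ 5 → i=0, swap nums[0],nums[2] → [5, 7, 8, 6, 5, 5, 7, 8, 5]
j=3: nums[3]=6 > 5 → no swap
j=4: nums[4]=5 ≤ 5 → i=1, swap nums[1],nums[4] → [5, 5, 8, 6, 7, 5, 7, 8, 5]
(after j=4) nums = [5, 5, 8, 6, 7, 5, 7, 8, 5]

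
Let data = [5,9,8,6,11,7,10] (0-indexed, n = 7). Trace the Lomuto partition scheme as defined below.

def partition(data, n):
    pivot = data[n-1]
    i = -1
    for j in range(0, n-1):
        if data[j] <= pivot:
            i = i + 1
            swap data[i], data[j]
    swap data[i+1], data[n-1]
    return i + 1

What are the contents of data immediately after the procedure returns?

pivot=10, i=-1
j=0: 5≤10, i=0, swap(0,0) ⇒ [5,9,8,6,11,7,10]
j=1: 9≤10, i=1, swap(1,1) ⇒ [5,9,8,6,11,7,10]
j=2: 8≤10, i=2, swap(2,2) ⇒ [5,9,8,6,11,7,10]
j=3: 6≤10, i=3, swap(3,3) ⇒ [5,9,8,6,11,7,10]
j=4: 11>10, skip
j=5: 7≤10, i=4, swap(4,5) ⇒ [5,9,8,6,7,11,10]
swap(5,6) ⇒ [5,9,8,6,7,10,11]; return 5

[5,9,8,6,7,10,11]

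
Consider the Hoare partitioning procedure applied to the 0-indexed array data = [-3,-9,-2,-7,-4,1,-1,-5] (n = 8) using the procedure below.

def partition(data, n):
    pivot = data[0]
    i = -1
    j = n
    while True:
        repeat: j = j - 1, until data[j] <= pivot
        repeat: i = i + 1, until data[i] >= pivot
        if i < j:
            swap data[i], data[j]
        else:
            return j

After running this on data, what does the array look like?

pivot = data[0] = -3; i = -1, j = 8
j→7 (data[7]=-5≤-3), i→0 (data[0]=-3≥-3); i<j, swap → [-5,-9,-2,-7,-4,1,-1,-3]
j→4 (data[4]=-4≤-3), i→2 (data[2]=-2≥-3); i<j, swap → [-5,-9,-4,-7,-2,1,-1,-3]
j→3, i→4; i≥j, return j=3. data = [-5,-9,-4,-7,-2,1,-1,-3]

[-5,-9,-4,-7,-2,1,-1,-3]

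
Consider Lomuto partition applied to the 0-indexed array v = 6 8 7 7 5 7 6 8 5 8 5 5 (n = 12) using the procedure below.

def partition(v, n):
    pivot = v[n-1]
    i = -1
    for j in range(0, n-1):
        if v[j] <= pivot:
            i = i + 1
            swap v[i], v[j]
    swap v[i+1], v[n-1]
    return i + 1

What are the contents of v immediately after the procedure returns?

5 5 5 5 6 7 6 8 8 8 7 7

pivot=5, i=-1
j=0: 6>5, skip
j=1: 8>5, skip
j=2: 7>5, skip
j=3: 7>5, skip
j=4: 5≤5, i=0, swap(0,4) ⇒ 5 8 7 7 6 7 6 8 5 8 5 5
j=5: 7>5, skip
j=6: 6>5, skip
j=7: 8>5, skip
j=8: 5≤5, i=1, swap(1,8) ⇒ 5 5 7 7 6 7 6 8 8 8 5 5
j=9: 8>5, skip
j=10: 5≤5, i=2, swap(2,10) ⇒ 5 5 5 7 6 7 6 8 8 8 7 5
swap(3,11) ⇒ 5 5 5 5 6 7 6 8 8 8 7 7; return 3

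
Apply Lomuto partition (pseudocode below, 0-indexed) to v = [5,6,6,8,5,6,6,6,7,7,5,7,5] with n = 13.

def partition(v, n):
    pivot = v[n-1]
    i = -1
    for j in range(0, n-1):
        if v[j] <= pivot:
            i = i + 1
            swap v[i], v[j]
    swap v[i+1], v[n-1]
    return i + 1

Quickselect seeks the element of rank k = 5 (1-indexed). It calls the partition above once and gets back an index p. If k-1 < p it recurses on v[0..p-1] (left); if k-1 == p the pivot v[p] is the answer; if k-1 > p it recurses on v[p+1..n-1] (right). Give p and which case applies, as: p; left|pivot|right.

pivot = v[12] = 5; i = -1
j=0: v[0]=5 ≤ 5 → i=0, swap v[0],v[0] (no change) → [5,6,6,8,5,6,6,6,7,7,5,7,5]
j=1: v[1]=6 > 5 → no swap
j=2: v[2]=6 > 5 → no swap
j=3: v[3]=8 > 5 → no swap
j=4: v[4]=5 ≤ 5 → i=1, swap v[1],v[4] → [5,5,6,8,6,6,6,6,7,7,5,7,5]
j=5: v[5]=6 > 5 → no swap
j=6: v[6]=6 > 5 → no swap
j=7: v[7]=6 > 5 → no swap
j=8: v[8]=7 > 5 → no swap
j=9: v[9]=7 > 5 → no swap
j=10: v[10]=5 ≤ 5 → i=2, swap v[2],v[10] → [5,5,5,8,6,6,6,6,7,7,6,7,5]
j=11: v[11]=7 > 5 → no swap
final swap v[3],v[12] → [5,5,5,5,6,6,6,6,7,7,6,7,8]; return 3
p = 3; k-1 = 4 > 3 ⇒ right

3; right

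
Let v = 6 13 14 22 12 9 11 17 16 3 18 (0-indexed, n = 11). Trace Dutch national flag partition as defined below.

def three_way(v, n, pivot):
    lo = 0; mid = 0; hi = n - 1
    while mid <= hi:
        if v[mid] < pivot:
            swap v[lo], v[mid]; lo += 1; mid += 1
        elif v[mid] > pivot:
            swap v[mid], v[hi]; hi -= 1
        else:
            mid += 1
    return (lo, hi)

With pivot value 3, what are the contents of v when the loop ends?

pivot = 3; lo=0, mid=0, hi=10
v[mid]=6>3: swap v[0],v[10]; hi=9 → 18 13 14 22 12 9 11 17 16 3 6
v[mid]=18>3: swap v[0],v[9]; hi=8 → 3 13 14 22 12 9 11 17 16 18 6
v[mid]=3=3: mid=1
v[mid]=13>3: swap v[1],v[8]; hi=7 → 3 16 14 22 12 9 11 17 13 18 6
v[mid]=16>3: swap v[1],v[7]; hi=6 → 3 17 14 22 12 9 11 16 13 18 6
v[mid]=17>3: swap v[1],v[6]; hi=5 → 3 11 14 22 12 9 17 16 13 18 6
v[mid]=11>3: swap v[1],v[5]; hi=4 → 3 9 14 22 12 11 17 16 13 18 6
v[mid]=9>3: swap v[1],v[4]; hi=3 → 3 12 14 22 9 11 17 16 13 18 6
v[mid]=12>3: swap v[1],v[3]; hi=2 → 3 22 14 12 9 11 17 16 13 18 6
v[mid]=22>3: swap v[1],v[2]; hi=1 → 3 14 22 12 9 11 17 16 13 18 6
v[mid]=14>3: swap v[1],v[1]; hi=0 → 3 14 22 12 9 11 17 16 13 18 6
end: lo=0, hi=0; v = 3 14 22 12 9 11 17 16 13 18 6

3 14 22 12 9 11 17 16 13 18 6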